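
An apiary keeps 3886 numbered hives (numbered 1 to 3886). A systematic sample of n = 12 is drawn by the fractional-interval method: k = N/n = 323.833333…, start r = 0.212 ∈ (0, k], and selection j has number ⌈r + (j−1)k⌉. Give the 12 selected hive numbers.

1, 325, 648, 972, 1296, 1620, 1944, 2268, 2591, 2915, 3239, 3563

j=1: r + 0k = 0.212 → ⌈·⌉ = 1
j=2: r + 1k = 324.045333… → ⌈·⌉ = 325
j=3: r + 2k = 647.878666… → ⌈·⌉ = 648
j=4: r + 3k = 971.712 → ⌈·⌉ = 972
j=5: r + 4k = 1295.545333… → ⌈·⌉ = 1296
j=6: r + 5k = 1619.378666… → ⌈·⌉ = 1620
j=7: r + 6k = 1943.212 → ⌈·⌉ = 1944
j=8: r + 7k = 2267.045333… → ⌈·⌉ = 2268
j=9: r + 8k = 2590.878666… → ⌈·⌉ = 2591
j=10: r + 9k = 2914.712 → ⌈·⌉ = 2915
j=11: r + 10k = 3238.545333… → ⌈·⌉ = 3239
j=12: r + 11k = 3562.378666… → ⌈·⌉ = 3563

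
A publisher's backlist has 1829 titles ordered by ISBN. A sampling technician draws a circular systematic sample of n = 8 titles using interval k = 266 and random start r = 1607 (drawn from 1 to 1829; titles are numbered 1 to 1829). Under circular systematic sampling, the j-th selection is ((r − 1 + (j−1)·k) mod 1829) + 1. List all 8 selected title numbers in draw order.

Selection 1: 1607
Selection 2: 1607 + 266 = 1873 → 1873 − 1829 = 44
Selection 3: 44 + 266 = 310
Selection 4: 310 + 266 = 576
Selection 5: 576 + 266 = 842
Selection 6: 842 + 266 = 1108
Selection 7: 1108 + 266 = 1374
Selection 8: 1374 + 266 = 1640

1607, 44, 310, 576, 842, 1108, 1374, 1640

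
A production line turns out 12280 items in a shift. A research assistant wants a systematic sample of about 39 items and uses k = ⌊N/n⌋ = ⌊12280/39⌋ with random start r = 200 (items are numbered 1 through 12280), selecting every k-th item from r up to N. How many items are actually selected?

39

k = ⌊12280/39⌋ = 314
Achieved size = ⌊(12280 − 200)/314⌋ + 1 = ⌊12080/314⌋ + 1 = 38 + 1 = 39
(last selection: 200 + 38×314 = 12132 ≤ 12280; next would be 12446 > 12280)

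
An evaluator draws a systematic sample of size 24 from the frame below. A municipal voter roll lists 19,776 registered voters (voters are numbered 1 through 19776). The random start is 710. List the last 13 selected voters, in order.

k = N/n = 19776/24 = 824
12th selection = 710 + 11×824 = 9774
13th: 9774 + 824 = 10598
14th: 10598 + 824 = 11422
15th: 11422 + 824 = 12246
16th: 12246 + 824 = 13070
17th: 13070 + 824 = 13894
18th: 13894 + 824 = 14718
19th: 14718 + 824 = 15542
20th: 15542 + 824 = 16366
21st: 16366 + 824 = 17190
22nd: 17190 + 824 = 18014
23rd: 18014 + 824 = 18838
24th: 18838 + 824 = 19662

9774, 10598, 11422, 12246, 13070, 13894, 14718, 15542, 16366, 17190, 18014, 18838, 19662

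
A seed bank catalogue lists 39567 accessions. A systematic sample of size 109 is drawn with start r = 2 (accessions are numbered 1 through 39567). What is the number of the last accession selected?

39206

k = 39567/109 = 363
109th selection = r + (109−1)·k = 2 + 108×363 = 2 + 39204 = 39206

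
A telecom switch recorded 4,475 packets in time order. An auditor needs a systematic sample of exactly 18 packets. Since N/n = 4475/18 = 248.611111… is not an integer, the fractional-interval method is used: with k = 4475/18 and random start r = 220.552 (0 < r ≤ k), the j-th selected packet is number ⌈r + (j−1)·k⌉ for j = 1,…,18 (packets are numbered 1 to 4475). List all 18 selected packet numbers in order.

221, 470, 718, 967, 1215, 1464, 1713, 1961, 2210, 2459, 2707, 2956, 3204, 3453, 3702, 3950, 4199, 4447

j=1: r + 0k = 220.552 → ⌈·⌉ = 221
j=2: r + 1k = 469.163111… → ⌈·⌉ = 470
j=3: r + 2k = 717.774222… → ⌈·⌉ = 718
j=4: r + 3k = 966.385333… → ⌈·⌉ = 967
j=5: r + 4k = 1214.996444… → ⌈·⌉ = 1215
j=6: r + 5k = 1463.607555… → ⌈·⌉ = 1464
j=7: r + 6k = 1712.218666… → ⌈·⌉ = 1713
j=8: r + 7k = 1960.829777… → ⌈·⌉ = 1961
j=9: r + 8k = 2209.440888… → ⌈·⌉ = 2210
j=10: r + 9k = 2458.052 → ⌈·⌉ = 2459
j=11: r + 10k = 2706.663111… → ⌈·⌉ = 2707
j=12: r + 11k = 2955.274222… → ⌈·⌉ = 2956
j=13: r + 12k = 3203.885333… → ⌈·⌉ = 3204
j=14: r + 13k = 3452.496444… → ⌈·⌉ = 3453
j=15: r + 14k = 3701.107555… → ⌈·⌉ = 3702
j=16: r + 15k = 3949.718666… → ⌈·⌉ = 3950
j=17: r + 16k = 4198.329777… → ⌈·⌉ = 4199
j=18: r + 17k = 4446.940888… → ⌈·⌉ = 4447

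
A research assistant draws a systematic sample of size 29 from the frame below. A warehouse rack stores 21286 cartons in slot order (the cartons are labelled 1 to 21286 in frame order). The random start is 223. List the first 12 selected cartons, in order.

223, 957, 1691, 2425, 3159, 3893, 4627, 5361, 6095, 6829, 7563, 8297

k = N/n = 21286/29 = 734
carton 1: 223
carton 2: 223 + 734 = 957
carton 3: 957 + 734 = 1691
carton 4: 1691 + 734 = 2425
carton 5: 2425 + 734 = 3159
carton 6: 3159 + 734 = 3893
carton 7: 3893 + 734 = 4627
carton 8: 4627 + 734 = 5361
carton 9: 5361 + 734 = 6095
carton 10: 6095 + 734 = 6829
carton 11: 6829 + 734 = 7563
carton 12: 7563 + 734 = 8297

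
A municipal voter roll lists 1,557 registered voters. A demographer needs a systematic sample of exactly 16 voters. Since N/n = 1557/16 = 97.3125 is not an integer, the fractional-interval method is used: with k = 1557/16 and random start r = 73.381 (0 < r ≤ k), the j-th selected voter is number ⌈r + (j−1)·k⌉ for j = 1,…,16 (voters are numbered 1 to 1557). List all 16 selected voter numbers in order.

74, 171, 269, 366, 463, 560, 658, 755, 852, 950, 1047, 1144, 1242, 1339, 1436, 1534

j=1: r + 0k = 73.381 → ⌈·⌉ = 74
j=2: r + 1k = 170.6935 → ⌈·⌉ = 171
j=3: r + 2k = 268.006 → ⌈·⌉ = 269
j=4: r + 3k = 365.3185 → ⌈·⌉ = 366
j=5: r + 4k = 462.631 → ⌈·⌉ = 463
j=6: r + 5k = 559.9435 → ⌈·⌉ = 560
j=7: r + 6k = 657.256 → ⌈·⌉ = 658
j=8: r + 7k = 754.5685 → ⌈·⌉ = 755
j=9: r + 8k = 851.881 → ⌈·⌉ = 852
j=10: r + 9k = 949.1935 → ⌈·⌉ = 950
j=11: r + 10k = 1046.506 → ⌈·⌉ = 1047
j=12: r + 11k = 1143.8185 → ⌈·⌉ = 1144
j=13: r + 12k = 1241.131 → ⌈·⌉ = 1242
j=14: r + 13k = 1338.4435 → ⌈·⌉ = 1339
j=15: r + 14k = 1435.756 → ⌈·⌉ = 1436
j=16: r + 15k = 1533.0685 → ⌈·⌉ = 1534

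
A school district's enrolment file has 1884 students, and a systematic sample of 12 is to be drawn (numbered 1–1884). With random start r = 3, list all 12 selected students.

3, 160, 317, 474, 631, 788, 945, 1102, 1259, 1416, 1573, 1730

k = N/n = 1884/12 = 157
student 1: 3
student 2: 3 + 157 = 160
student 3: 160 + 157 = 317
student 4: 317 + 157 = 474
student 5: 474 + 157 = 631
student 6: 631 + 157 = 788
student 7: 788 + 157 = 945
student 8: 945 + 157 = 1102
student 9: 1102 + 157 = 1259
student 10: 1259 + 157 = 1416
student 11: 1416 + 157 = 1573
student 12: 1573 + 157 = 1730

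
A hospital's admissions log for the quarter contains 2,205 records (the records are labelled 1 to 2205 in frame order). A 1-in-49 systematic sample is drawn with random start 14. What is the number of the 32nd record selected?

k = 49
32nd selection = r + (32−1)·k = 14 + 31×49 = 14 + 1519 = 1533

1533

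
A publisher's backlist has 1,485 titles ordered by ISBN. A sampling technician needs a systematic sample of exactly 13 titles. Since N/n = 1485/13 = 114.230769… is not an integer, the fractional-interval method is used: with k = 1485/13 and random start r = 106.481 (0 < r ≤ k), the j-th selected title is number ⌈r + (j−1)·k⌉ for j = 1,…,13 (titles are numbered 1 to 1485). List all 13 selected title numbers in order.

107, 221, 335, 450, 564, 678, 792, 907, 1021, 1135, 1249, 1364, 1478

j=1: r + 0k = 106.481 → ⌈·⌉ = 107
j=2: r + 1k = 220.711769… → ⌈·⌉ = 221
j=3: r + 2k = 334.942538… → ⌈·⌉ = 335
j=4: r + 3k = 449.173307… → ⌈·⌉ = 450
j=5: r + 4k = 563.404076… → ⌈·⌉ = 564
j=6: r + 5k = 677.634846… → ⌈·⌉ = 678
j=7: r + 6k = 791.865615… → ⌈·⌉ = 792
j=8: r + 7k = 906.096384… → ⌈·⌉ = 907
j=9: r + 8k = 1020.327153… → ⌈·⌉ = 1021
j=10: r + 9k = 1134.557923… → ⌈·⌉ = 1135
j=11: r + 10k = 1248.788692… → ⌈·⌉ = 1249
j=12: r + 11k = 1363.019461… → ⌈·⌉ = 1364
j=13: r + 12k = 1477.250230… → ⌈·⌉ = 1478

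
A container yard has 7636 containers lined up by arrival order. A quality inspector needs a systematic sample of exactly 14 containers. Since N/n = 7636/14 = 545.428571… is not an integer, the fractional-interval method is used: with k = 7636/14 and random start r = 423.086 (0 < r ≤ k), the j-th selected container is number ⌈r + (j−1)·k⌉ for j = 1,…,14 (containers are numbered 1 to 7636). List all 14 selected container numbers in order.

j=1: r + 0k = 423.086 → ⌈·⌉ = 424
j=2: r + 1k = 968.514571… → ⌈·⌉ = 969
j=3: r + 2k = 1513.943142… → ⌈·⌉ = 1514
j=4: r + 3k = 2059.371714… → ⌈·⌉ = 2060
j=5: r + 4k = 2604.800285… → ⌈·⌉ = 2605
j=6: r + 5k = 3150.228857… → ⌈·⌉ = 3151
j=7: r + 6k = 3695.657428… → ⌈·⌉ = 3696
j=8: r + 7k = 4241.086 → ⌈·⌉ = 4242
j=9: r + 8k = 4786.514571… → ⌈·⌉ = 4787
j=10: r + 9k = 5331.943142… → ⌈·⌉ = 5332
j=11: r + 10k = 5877.371714… → ⌈·⌉ = 5878
j=12: r + 11k = 6422.800285… → ⌈·⌉ = 6423
j=13: r + 12k = 6968.228857… → ⌈·⌉ = 6969
j=14: r + 13k = 7513.657428… → ⌈·⌉ = 7514

424, 969, 1514, 2060, 2605, 3151, 3696, 4242, 4787, 5332, 5878, 6423, 6969, 7514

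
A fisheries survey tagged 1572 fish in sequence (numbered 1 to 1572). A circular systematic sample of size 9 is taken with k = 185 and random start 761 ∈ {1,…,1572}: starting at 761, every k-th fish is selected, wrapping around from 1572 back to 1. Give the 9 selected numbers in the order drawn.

761, 946, 1131, 1316, 1501, 114, 299, 484, 669

Selection 1: 761
Selection 2: 761 + 185 = 946
Selection 3: 946 + 185 = 1131
Selection 4: 1131 + 185 = 1316
Selection 5: 1316 + 185 = 1501
Selection 6: 1501 + 185 = 1686 → 1686 − 1572 = 114
Selection 7: 114 + 185 = 299
Selection 8: 299 + 185 = 484
Selection 9: 484 + 185 = 669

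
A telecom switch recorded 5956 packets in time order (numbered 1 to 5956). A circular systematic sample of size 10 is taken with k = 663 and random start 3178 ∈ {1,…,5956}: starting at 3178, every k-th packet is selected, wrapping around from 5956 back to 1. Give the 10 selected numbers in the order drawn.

3178, 3841, 4504, 5167, 5830, 537, 1200, 1863, 2526, 3189

Selection 1: 3178
Selection 2: 3178 + 663 = 3841
Selection 3: 3841 + 663 = 4504
Selection 4: 4504 + 663 = 5167
Selection 5: 5167 + 663 = 5830
Selection 6: 5830 + 663 = 6493 → 6493 − 5956 = 537
Selection 7: 537 + 663 = 1200
Selection 8: 1200 + 663 = 1863
Selection 9: 1863 + 663 = 2526
Selection 10: 2526 + 663 = 3189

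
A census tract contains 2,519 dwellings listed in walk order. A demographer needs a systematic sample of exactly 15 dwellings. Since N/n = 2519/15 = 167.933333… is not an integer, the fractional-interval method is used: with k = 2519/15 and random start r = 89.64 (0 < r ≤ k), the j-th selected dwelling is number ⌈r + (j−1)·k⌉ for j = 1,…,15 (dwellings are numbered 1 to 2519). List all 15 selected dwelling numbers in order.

90, 258, 426, 594, 762, 930, 1098, 1266, 1434, 1602, 1769, 1937, 2105, 2273, 2441

j=1: r + 0k = 89.64 → ⌈·⌉ = 90
j=2: r + 1k = 257.573333… → ⌈·⌉ = 258
j=3: r + 2k = 425.506666… → ⌈·⌉ = 426
j=4: r + 3k = 593.44 → ⌈·⌉ = 594
j=5: r + 4k = 761.373333… → ⌈·⌉ = 762
j=6: r + 5k = 929.306666… → ⌈·⌉ = 930
j=7: r + 6k = 1097.24 → ⌈·⌉ = 1098
j=8: r + 7k = 1265.173333… → ⌈·⌉ = 1266
j=9: r + 8k = 1433.106666… → ⌈·⌉ = 1434
j=10: r + 9k = 1601.04 → ⌈·⌉ = 1602
j=11: r + 10k = 1768.973333… → ⌈·⌉ = 1769
j=12: r + 11k = 1936.906666… → ⌈·⌉ = 1937
j=13: r + 12k = 2104.84 → ⌈·⌉ = 2105
j=14: r + 13k = 2272.773333… → ⌈·⌉ = 2273
j=15: r + 14k = 2440.706666… → ⌈·⌉ = 2441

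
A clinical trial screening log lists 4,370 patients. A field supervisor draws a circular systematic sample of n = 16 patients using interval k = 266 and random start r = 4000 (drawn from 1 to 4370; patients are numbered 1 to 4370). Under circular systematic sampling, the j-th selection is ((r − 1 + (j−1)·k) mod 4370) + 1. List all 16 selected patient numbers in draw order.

Selection 1: 4000
Selection 2: 4000 + 266 = 4266
Selection 3: 4266 + 266 = 4532 → 4532 − 4370 = 162
Selection 4: 162 + 266 = 428
Selection 5: 428 + 266 = 694
Selection 6: 694 + 266 = 960
Selection 7: 960 + 266 = 1226
Selection 8: 1226 + 266 = 1492
Selection 9: 1492 + 266 = 1758
Selection 10: 1758 + 266 = 2024
Selection 11: 2024 + 266 = 2290
Selection 12: 2290 + 266 = 2556
Selection 13: 2556 + 266 = 2822
Selection 14: 2822 + 266 = 3088
Selection 15: 3088 + 266 = 3354
Selection 16: 3354 + 266 = 3620

4000, 4266, 162, 428, 694, 960, 1226, 1492, 1758, 2024, 2290, 2556, 2822, 3088, 3354, 3620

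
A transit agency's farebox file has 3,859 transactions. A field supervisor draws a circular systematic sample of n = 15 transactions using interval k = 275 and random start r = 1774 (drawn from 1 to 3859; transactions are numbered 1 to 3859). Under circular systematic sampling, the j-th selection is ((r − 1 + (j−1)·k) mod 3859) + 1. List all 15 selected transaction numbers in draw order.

Selection 1: 1774
Selection 2: 1774 + 275 = 2049
Selection 3: 2049 + 275 = 2324
Selection 4: 2324 + 275 = 2599
Selection 5: 2599 + 275 = 2874
Selection 6: 2874 + 275 = 3149
Selection 7: 3149 + 275 = 3424
Selection 8: 3424 + 275 = 3699
Selection 9: 3699 + 275 = 3974 → 3974 − 3859 = 115
Selection 10: 115 + 275 = 390
Selection 11: 390 + 275 = 665
Selection 12: 665 + 275 = 940
Selection 13: 940 + 275 = 1215
Selection 14: 1215 + 275 = 1490
Selection 15: 1490 + 275 = 1765

1774, 2049, 2324, 2599, 2874, 3149, 3424, 3699, 115, 390, 665, 940, 1215, 1490, 1765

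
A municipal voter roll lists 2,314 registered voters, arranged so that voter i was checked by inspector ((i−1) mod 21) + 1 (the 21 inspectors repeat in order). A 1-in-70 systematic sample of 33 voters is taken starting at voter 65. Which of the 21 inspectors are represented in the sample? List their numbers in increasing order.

2, 9, 16

Consecutive selections differ by k = 70, so their inspector numbers differ by 70 mod 21 = 7.
gcd(70, 21) = 7, so the sample visits 21/7 = 3 distinct residues mod 21.
Start 65 is inspector 2; the inspectors hit are 2, 9, 16.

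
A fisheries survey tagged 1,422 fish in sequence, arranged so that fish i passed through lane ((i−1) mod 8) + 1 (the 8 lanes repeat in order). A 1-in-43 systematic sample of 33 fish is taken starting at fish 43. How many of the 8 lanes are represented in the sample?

8

Consecutive selections differ by k = 43, so their lane numbers differ by 43 mod 8 = 3.
gcd(43, 8) = 1, so the sample visits 8/1 = 8 distinct residues mod 8.
Start 43 is lane 3; the lanes hit are 1, 2, 3, 4, 5, 6, 7, 8.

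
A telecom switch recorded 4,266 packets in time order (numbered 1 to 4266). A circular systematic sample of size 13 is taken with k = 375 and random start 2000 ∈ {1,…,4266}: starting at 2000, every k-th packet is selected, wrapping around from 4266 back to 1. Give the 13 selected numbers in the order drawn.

2000, 2375, 2750, 3125, 3500, 3875, 4250, 359, 734, 1109, 1484, 1859, 2234

Selection 1: 2000
Selection 2: 2000 + 375 = 2375
Selection 3: 2375 + 375 = 2750
Selection 4: 2750 + 375 = 3125
Selection 5: 3125 + 375 = 3500
Selection 6: 3500 + 375 = 3875
Selection 7: 3875 + 375 = 4250
Selection 8: 4250 + 375 = 4625 → 4625 − 4266 = 359
Selection 9: 359 + 375 = 734
Selection 10: 734 + 375 = 1109
Selection 11: 1109 + 375 = 1484
Selection 12: 1484 + 375 = 1859
Selection 13: 1859 + 375 = 2234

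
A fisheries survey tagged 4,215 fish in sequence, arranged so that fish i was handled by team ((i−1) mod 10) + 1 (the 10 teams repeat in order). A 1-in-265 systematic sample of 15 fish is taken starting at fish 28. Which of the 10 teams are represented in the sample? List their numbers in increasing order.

Consecutive selections differ by k = 265, so their team numbers differ by 265 mod 10 = 5.
gcd(265, 10) = 5, so the sample visits 10/5 = 2 distinct residues mod 10.
Start 28 is team 8; the teams hit are 3, 8.

3, 8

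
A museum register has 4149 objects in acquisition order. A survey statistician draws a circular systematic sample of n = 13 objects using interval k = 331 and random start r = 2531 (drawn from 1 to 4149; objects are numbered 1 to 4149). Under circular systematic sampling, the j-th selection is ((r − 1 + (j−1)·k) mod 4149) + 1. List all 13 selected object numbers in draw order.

Selection 1: 2531
Selection 2: 2531 + 331 = 2862
Selection 3: 2862 + 331 = 3193
Selection 4: 3193 + 331 = 3524
Selection 5: 3524 + 331 = 3855
Selection 6: 3855 + 331 = 4186 → 4186 − 4149 = 37
Selection 7: 37 + 331 = 368
Selection 8: 368 + 331 = 699
Selection 9: 699 + 331 = 1030
Selection 10: 1030 + 331 = 1361
Selection 11: 1361 + 331 = 1692
Selection 12: 1692 + 331 = 2023
Selection 13: 2023 + 331 = 2354

2531, 2862, 3193, 3524, 3855, 37, 368, 699, 1030, 1361, 1692, 2023, 2354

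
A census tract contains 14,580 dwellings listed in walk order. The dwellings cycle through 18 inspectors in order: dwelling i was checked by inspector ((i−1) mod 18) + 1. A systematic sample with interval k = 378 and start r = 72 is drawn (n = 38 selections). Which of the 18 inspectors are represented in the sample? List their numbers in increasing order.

18

Consecutive selections differ by k = 378, so their inspector numbers differ by 378 mod 18 = 0.
gcd(378, 18) = 18, so the sample visits 18/18 = 1 distinct residues mod 18.
Start 72 is inspector 18; the inspectors hit are 18.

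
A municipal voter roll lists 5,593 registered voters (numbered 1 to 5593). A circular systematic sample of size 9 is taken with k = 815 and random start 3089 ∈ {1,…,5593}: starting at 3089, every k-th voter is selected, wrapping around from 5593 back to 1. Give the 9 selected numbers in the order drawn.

Selection 1: 3089
Selection 2: 3089 + 815 = 3904
Selection 3: 3904 + 815 = 4719
Selection 4: 4719 + 815 = 5534
Selection 5: 5534 + 815 = 6349 → 6349 − 5593 = 756
Selection 6: 756 + 815 = 1571
Selection 7: 1571 + 815 = 2386
Selection 8: 2386 + 815 = 3201
Selection 9: 3201 + 815 = 4016

3089, 3904, 4719, 5534, 756, 1571, 2386, 3201, 4016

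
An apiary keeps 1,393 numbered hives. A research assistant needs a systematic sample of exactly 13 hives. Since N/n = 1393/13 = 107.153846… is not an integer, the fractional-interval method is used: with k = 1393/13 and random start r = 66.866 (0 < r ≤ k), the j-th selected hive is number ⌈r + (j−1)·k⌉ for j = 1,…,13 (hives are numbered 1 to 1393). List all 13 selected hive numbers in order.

67, 175, 282, 389, 496, 603, 710, 817, 925, 1032, 1139, 1246, 1353

j=1: r + 0k = 66.866 → ⌈·⌉ = 67
j=2: r + 1k = 174.019846… → ⌈·⌉ = 175
j=3: r + 2k = 281.173692… → ⌈·⌉ = 282
j=4: r + 3k = 388.327538… → ⌈·⌉ = 389
j=5: r + 4k = 495.481384… → ⌈·⌉ = 496
j=6: r + 5k = 602.635230… → ⌈·⌉ = 603
j=7: r + 6k = 709.789076… → ⌈·⌉ = 710
j=8: r + 7k = 816.942923… → ⌈·⌉ = 817
j=9: r + 8k = 924.096769… → ⌈·⌉ = 925
j=10: r + 9k = 1031.250615… → ⌈·⌉ = 1032
j=11: r + 10k = 1138.404461… → ⌈·⌉ = 1139
j=12: r + 11k = 1245.558307… → ⌈·⌉ = 1246
j=13: r + 12k = 1352.712153… → ⌈·⌉ = 1353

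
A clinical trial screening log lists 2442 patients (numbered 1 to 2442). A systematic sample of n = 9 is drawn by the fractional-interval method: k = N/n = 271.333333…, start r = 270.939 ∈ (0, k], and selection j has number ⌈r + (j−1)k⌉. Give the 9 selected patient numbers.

271, 543, 814, 1085, 1357, 1628, 1899, 2171, 2442

j=1: r + 0k = 270.939 → ⌈·⌉ = 271
j=2: r + 1k = 542.272333… → ⌈·⌉ = 543
j=3: r + 2k = 813.605666… → ⌈·⌉ = 814
j=4: r + 3k = 1084.939 → ⌈·⌉ = 1085
j=5: r + 4k = 1356.272333… → ⌈·⌉ = 1357
j=6: r + 5k = 1627.605666… → ⌈·⌉ = 1628
j=7: r + 6k = 1898.939 → ⌈·⌉ = 1899
j=8: r + 7k = 2170.272333… → ⌈·⌉ = 2171
j=9: r + 8k = 2441.605666… → ⌈·⌉ = 2442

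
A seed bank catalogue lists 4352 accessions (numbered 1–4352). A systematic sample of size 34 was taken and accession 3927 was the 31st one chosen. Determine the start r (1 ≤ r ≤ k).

87

k = 4352/34 = 128
r = 3927 − (31−1)×128 = 3927 − 3840 = 87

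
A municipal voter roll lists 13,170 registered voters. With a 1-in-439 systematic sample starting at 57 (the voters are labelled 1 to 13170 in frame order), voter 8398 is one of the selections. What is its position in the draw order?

20

k = 439
position = (8398 − 57)/439 + 1 = 8341/439 + 1 = 19 + 1 = 20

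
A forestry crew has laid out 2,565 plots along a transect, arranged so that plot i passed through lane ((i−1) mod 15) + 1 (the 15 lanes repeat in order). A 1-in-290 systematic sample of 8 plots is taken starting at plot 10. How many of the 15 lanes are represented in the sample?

3

Consecutive selections differ by k = 290, so their lane numbers differ by 290 mod 15 = 5.
gcd(290, 15) = 5, so the sample visits 15/5 = 3 distinct residues mod 15.
Start 10 is lane 10; the lanes hit are 5, 10, 15.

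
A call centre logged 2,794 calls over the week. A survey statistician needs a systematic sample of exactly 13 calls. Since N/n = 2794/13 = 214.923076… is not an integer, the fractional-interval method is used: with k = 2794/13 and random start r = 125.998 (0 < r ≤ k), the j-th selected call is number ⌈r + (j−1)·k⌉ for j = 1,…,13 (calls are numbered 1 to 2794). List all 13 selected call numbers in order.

j=1: r + 0k = 125.998 → ⌈·⌉ = 126
j=2: r + 1k = 340.921076… → ⌈·⌉ = 341
j=3: r + 2k = 555.844153… → ⌈·⌉ = 556
j=4: r + 3k = 770.767230… → ⌈·⌉ = 771
j=5: r + 4k = 985.690307… → ⌈·⌉ = 986
j=6: r + 5k = 1200.613384… → ⌈·⌉ = 1201
j=7: r + 6k = 1415.536461… → ⌈·⌉ = 1416
j=8: r + 7k = 1630.459538… → ⌈·⌉ = 1631
j=9: r + 8k = 1845.382615… → ⌈·⌉ = 1846
j=10: r + 9k = 2060.305692… → ⌈·⌉ = 2061
j=11: r + 10k = 2275.228769… → ⌈·⌉ = 2276
j=12: r + 11k = 2490.151846… → ⌈·⌉ = 2491
j=13: r + 12k = 2705.074923… → ⌈·⌉ = 2706

126, 341, 556, 771, 986, 1201, 1416, 1631, 1846, 2061, 2276, 2491, 2706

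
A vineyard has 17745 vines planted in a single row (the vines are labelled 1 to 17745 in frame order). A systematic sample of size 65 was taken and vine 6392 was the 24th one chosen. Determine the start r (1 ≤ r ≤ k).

113

k = 17745/65 = 273
r = 6392 − (24−1)×273 = 6392 − 6279 = 113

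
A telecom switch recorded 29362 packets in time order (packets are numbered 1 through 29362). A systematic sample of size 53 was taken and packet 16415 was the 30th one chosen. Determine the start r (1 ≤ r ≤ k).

k = 29362/53 = 554
r = 16415 − (30−1)×554 = 16415 − 16066 = 349

349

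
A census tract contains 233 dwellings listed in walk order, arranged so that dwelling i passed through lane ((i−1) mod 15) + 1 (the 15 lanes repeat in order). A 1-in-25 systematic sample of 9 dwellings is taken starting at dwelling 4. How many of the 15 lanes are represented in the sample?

Consecutive selections differ by k = 25, so their lane numbers differ by 25 mod 15 = 10.
gcd(25, 15) = 5, so the sample visits 15/5 = 3 distinct residues mod 15.
Start 4 is lane 4; the lanes hit are 4, 9, 14.

3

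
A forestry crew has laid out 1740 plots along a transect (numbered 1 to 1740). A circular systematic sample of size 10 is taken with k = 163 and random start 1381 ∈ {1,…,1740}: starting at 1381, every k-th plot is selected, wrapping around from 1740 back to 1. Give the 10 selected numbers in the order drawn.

Selection 1: 1381
Selection 2: 1381 + 163 = 1544
Selection 3: 1544 + 163 = 1707
Selection 4: 1707 + 163 = 1870 → 1870 − 1740 = 130
Selection 5: 130 + 163 = 293
Selection 6: 293 + 163 = 456
Selection 7: 456 + 163 = 619
Selection 8: 619 + 163 = 782
Selection 9: 782 + 163 = 945
Selection 10: 945 + 163 = 1108

1381, 1544, 1707, 130, 293, 456, 619, 782, 945, 1108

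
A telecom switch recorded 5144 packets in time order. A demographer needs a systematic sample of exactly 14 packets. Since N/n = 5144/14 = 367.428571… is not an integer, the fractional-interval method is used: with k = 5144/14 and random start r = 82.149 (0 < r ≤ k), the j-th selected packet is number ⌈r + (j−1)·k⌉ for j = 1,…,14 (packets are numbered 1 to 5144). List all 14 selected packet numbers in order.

83, 450, 818, 1185, 1552, 1920, 2287, 2655, 3022, 3390, 3757, 4124, 4492, 4859

j=1: r + 0k = 82.149 → ⌈·⌉ = 83
j=2: r + 1k = 449.577571… → ⌈·⌉ = 450
j=3: r + 2k = 817.006142… → ⌈·⌉ = 818
j=4: r + 3k = 1184.434714… → ⌈·⌉ = 1185
j=5: r + 4k = 1551.863285… → ⌈·⌉ = 1552
j=6: r + 5k = 1919.291857… → ⌈·⌉ = 1920
j=7: r + 6k = 2286.720428… → ⌈·⌉ = 2287
j=8: r + 7k = 2654.149 → ⌈·⌉ = 2655
j=9: r + 8k = 3021.577571… → ⌈·⌉ = 3022
j=10: r + 9k = 3389.006142… → ⌈·⌉ = 3390
j=11: r + 10k = 3756.434714… → ⌈·⌉ = 3757
j=12: r + 11k = 4123.863285… → ⌈·⌉ = 4124
j=13: r + 12k = 4491.291857… → ⌈·⌉ = 4492
j=14: r + 13k = 4858.720428… → ⌈·⌉ = 4859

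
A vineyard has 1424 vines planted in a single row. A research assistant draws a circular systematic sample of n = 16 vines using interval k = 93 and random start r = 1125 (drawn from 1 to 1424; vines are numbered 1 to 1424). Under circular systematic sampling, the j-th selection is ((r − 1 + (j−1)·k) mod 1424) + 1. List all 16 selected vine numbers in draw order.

Selection 1: 1125
Selection 2: 1125 + 93 = 1218
Selection 3: 1218 + 93 = 1311
Selection 4: 1311 + 93 = 1404
Selection 5: 1404 + 93 = 1497 → 1497 − 1424 = 73
Selection 6: 73 + 93 = 166
Selection 7: 166 + 93 = 259
Selection 8: 259 + 93 = 352
Selection 9: 352 + 93 = 445
Selection 10: 445 + 93 = 538
Selection 11: 538 + 93 = 631
Selection 12: 631 + 93 = 724
Selection 13: 724 + 93 = 817
Selection 14: 817 + 93 = 910
Selection 15: 910 + 93 = 1003
Selection 16: 1003 + 93 = 1096

1125, 1218, 1311, 1404, 73, 166, 259, 352, 445, 538, 631, 724, 817, 910, 1003, 1096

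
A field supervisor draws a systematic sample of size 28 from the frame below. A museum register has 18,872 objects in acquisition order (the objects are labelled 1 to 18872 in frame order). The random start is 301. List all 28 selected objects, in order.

k = N/n = 18872/28 = 674
object 1: 301
object 2: 301 + 674 = 975
object 3: 975 + 674 = 1649
object 4: 1649 + 674 = 2323
object 5: 2323 + 674 = 2997
object 6: 2997 + 674 = 3671
object 7: 3671 + 674 = 4345
object 8: 4345 + 674 = 5019
object 9: 5019 + 674 = 5693
object 10: 5693 + 674 = 6367
object 11: 6367 + 674 = 7041
object 12: 7041 + 674 = 7715
object 13: 7715 + 674 = 8389
object 14: 8389 + 674 = 9063
object 15: 9063 + 674 = 9737
object 16: 9737 + 674 = 10411
object 17: 10411 + 674 = 11085
object 18: 11085 + 674 = 11759
object 19: 11759 + 674 = 12433
object 20: 12433 + 674 = 13107
object 21: 13107 + 674 = 13781
object 22: 13781 + 674 = 14455
object 23: 14455 + 674 = 15129
object 24: 15129 + 674 = 15803
object 25: 15803 + 674 = 16477
object 26: 16477 + 674 = 17151
object 27: 17151 + 674 = 17825
object 28: 17825 + 674 = 18499

301, 975, 1649, 2323, 2997, 3671, 4345, 5019, 5693, 6367, 7041, 7715, 8389, 9063, 9737, 10411, 11085, 11759, 12433, 13107, 13781, 14455, 15129, 15803, 16477, 17151, 17825, 18499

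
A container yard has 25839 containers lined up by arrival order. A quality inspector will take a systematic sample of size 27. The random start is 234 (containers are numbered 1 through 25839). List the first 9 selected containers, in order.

234, 1191, 2148, 3105, 4062, 5019, 5976, 6933, 7890

k = N/n = 25839/27 = 957
container 1: 234
container 2: 234 + 957 = 1191
container 3: 1191 + 957 = 2148
container 4: 2148 + 957 = 3105
container 5: 3105 + 957 = 4062
container 6: 4062 + 957 = 5019
container 7: 5019 + 957 = 5976
container 8: 5976 + 957 = 6933
container 9: 6933 + 957 = 7890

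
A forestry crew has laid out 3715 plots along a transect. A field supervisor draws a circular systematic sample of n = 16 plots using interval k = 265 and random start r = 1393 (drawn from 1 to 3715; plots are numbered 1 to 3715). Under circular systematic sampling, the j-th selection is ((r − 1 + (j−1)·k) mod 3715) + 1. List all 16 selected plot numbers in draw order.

1393, 1658, 1923, 2188, 2453, 2718, 2983, 3248, 3513, 63, 328, 593, 858, 1123, 1388, 1653

Selection 1: 1393
Selection 2: 1393 + 265 = 1658
Selection 3: 1658 + 265 = 1923
Selection 4: 1923 + 265 = 2188
Selection 5: 2188 + 265 = 2453
Selection 6: 2453 + 265 = 2718
Selection 7: 2718 + 265 = 2983
Selection 8: 2983 + 265 = 3248
Selection 9: 3248 + 265 = 3513
Selection 10: 3513 + 265 = 3778 → 3778 − 3715 = 63
Selection 11: 63 + 265 = 328
Selection 12: 328 + 265 = 593
Selection 13: 593 + 265 = 858
Selection 14: 858 + 265 = 1123
Selection 15: 1123 + 265 = 1388
Selection 16: 1388 + 265 = 1653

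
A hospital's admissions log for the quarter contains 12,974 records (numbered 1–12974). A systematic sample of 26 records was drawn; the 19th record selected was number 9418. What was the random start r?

k = 12974/26 = 499
r = 9418 − (19−1)×499 = 9418 − 8982 = 436

436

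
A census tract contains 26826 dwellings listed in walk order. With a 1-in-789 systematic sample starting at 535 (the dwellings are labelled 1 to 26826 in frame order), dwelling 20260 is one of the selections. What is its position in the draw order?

26

k = 789
position = (20260 − 535)/789 + 1 = 19725/789 + 1 = 25 + 1 = 26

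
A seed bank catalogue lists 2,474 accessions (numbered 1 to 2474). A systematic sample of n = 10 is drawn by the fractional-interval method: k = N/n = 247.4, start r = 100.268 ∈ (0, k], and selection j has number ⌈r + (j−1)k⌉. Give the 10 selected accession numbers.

101, 348, 596, 843, 1090, 1338, 1585, 1833, 2080, 2327

j=1: r + 0k = 100.268 → ⌈·⌉ = 101
j=2: r + 1k = 347.668 → ⌈·⌉ = 348
j=3: r + 2k = 595.068 → ⌈·⌉ = 596
j=4: r + 3k = 842.468 → ⌈·⌉ = 843
j=5: r + 4k = 1089.868 → ⌈·⌉ = 1090
j=6: r + 5k = 1337.268 → ⌈·⌉ = 1338
j=7: r + 6k = 1584.668 → ⌈·⌉ = 1585
j=8: r + 7k = 1832.068 → ⌈·⌉ = 1833
j=9: r + 8k = 2079.468 → ⌈·⌉ = 2080
j=10: r + 9k = 2326.868 → ⌈·⌉ = 2327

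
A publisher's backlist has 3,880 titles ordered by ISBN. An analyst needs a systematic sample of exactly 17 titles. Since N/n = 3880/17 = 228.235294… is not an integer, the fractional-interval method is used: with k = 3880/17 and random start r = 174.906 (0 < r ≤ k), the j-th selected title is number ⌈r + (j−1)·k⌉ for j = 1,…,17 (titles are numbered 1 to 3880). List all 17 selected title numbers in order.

j=1: r + 0k = 174.906 → ⌈·⌉ = 175
j=2: r + 1k = 403.141294… → ⌈·⌉ = 404
j=3: r + 2k = 631.376588… → ⌈·⌉ = 632
j=4: r + 3k = 859.611882… → ⌈·⌉ = 860
j=5: r + 4k = 1087.847176… → ⌈·⌉ = 1088
j=6: r + 5k = 1316.082470… → ⌈·⌉ = 1317
j=7: r + 6k = 1544.317764… → ⌈·⌉ = 1545
j=8: r + 7k = 1772.553058… → ⌈·⌉ = 1773
j=9: r + 8k = 2000.788352… → ⌈·⌉ = 2001
j=10: r + 9k = 2229.023647… → ⌈·⌉ = 2230
j=11: r + 10k = 2457.258941… → ⌈·⌉ = 2458
j=12: r + 11k = 2685.494235… → ⌈·⌉ = 2686
j=13: r + 12k = 2913.729529… → ⌈·⌉ = 2914
j=14: r + 13k = 3141.964823… → ⌈·⌉ = 3142
j=15: r + 14k = 3370.200117… → ⌈·⌉ = 3371
j=16: r + 15k = 3598.435411… → ⌈·⌉ = 3599
j=17: r + 16k = 3826.670705… → ⌈·⌉ = 3827

175, 404, 632, 860, 1088, 1317, 1545, 1773, 2001, 2230, 2458, 2686, 2914, 3142, 3371, 3599, 3827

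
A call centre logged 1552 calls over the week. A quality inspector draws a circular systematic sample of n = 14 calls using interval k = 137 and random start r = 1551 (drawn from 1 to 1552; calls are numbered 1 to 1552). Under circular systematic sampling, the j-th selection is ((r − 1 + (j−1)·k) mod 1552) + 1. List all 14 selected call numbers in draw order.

1551, 136, 273, 410, 547, 684, 821, 958, 1095, 1232, 1369, 1506, 91, 228

Selection 1: 1551
Selection 2: 1551 + 137 = 1688 → 1688 − 1552 = 136
Selection 3: 136 + 137 = 273
Selection 4: 273 + 137 = 410
Selection 5: 410 + 137 = 547
Selection 6: 547 + 137 = 684
Selection 7: 684 + 137 = 821
Selection 8: 821 + 137 = 958
Selection 9: 958 + 137 = 1095
Selection 10: 1095 + 137 = 1232
Selection 11: 1232 + 137 = 1369
Selection 12: 1369 + 137 = 1506
Selection 13: 1506 + 137 = 1643 → 1643 − 1552 = 91
Selection 14: 91 + 137 = 228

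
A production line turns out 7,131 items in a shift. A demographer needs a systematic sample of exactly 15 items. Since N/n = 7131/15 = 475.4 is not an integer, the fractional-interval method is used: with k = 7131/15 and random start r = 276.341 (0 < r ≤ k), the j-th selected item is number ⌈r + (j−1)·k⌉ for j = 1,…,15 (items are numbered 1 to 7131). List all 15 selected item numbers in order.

277, 752, 1228, 1703, 2178, 2654, 3129, 3605, 4080, 4555, 5031, 5506, 5982, 6457, 6932

j=1: r + 0k = 276.341 → ⌈·⌉ = 277
j=2: r + 1k = 751.741 → ⌈·⌉ = 752
j=3: r + 2k = 1227.141 → ⌈·⌉ = 1228
j=4: r + 3k = 1702.541 → ⌈·⌉ = 1703
j=5: r + 4k = 2177.941 → ⌈·⌉ = 2178
j=6: r + 5k = 2653.341 → ⌈·⌉ = 2654
j=7: r + 6k = 3128.741 → ⌈·⌉ = 3129
j=8: r + 7k = 3604.141 → ⌈·⌉ = 3605
j=9: r + 8k = 4079.541 → ⌈·⌉ = 4080
j=10: r + 9k = 4554.941 → ⌈·⌉ = 4555
j=11: r + 10k = 5030.341 → ⌈·⌉ = 5031
j=12: r + 11k = 5505.741 → ⌈·⌉ = 5506
j=13: r + 12k = 5981.141 → ⌈·⌉ = 5982
j=14: r + 13k = 6456.541 → ⌈·⌉ = 6457
j=15: r + 14k = 6931.941 → ⌈·⌉ = 6932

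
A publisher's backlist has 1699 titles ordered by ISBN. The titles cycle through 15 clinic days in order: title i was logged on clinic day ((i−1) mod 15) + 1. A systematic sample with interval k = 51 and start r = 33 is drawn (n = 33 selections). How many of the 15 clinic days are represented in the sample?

Consecutive selections differ by k = 51, so their clinic day numbers differ by 51 mod 15 = 6.
gcd(51, 15) = 3, so the sample visits 15/3 = 5 distinct residues mod 15.
Start 33 is clinic day 3; the clinic days hit are 3, 6, 9, 12, 15.

5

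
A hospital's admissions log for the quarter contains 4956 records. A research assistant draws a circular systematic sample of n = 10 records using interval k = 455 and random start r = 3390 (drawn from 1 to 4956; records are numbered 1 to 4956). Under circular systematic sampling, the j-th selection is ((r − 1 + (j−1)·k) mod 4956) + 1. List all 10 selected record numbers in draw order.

3390, 3845, 4300, 4755, 254, 709, 1164, 1619, 2074, 2529

Selection 1: 3390
Selection 2: 3390 + 455 = 3845
Selection 3: 3845 + 455 = 4300
Selection 4: 4300 + 455 = 4755
Selection 5: 4755 + 455 = 5210 → 5210 − 4956 = 254
Selection 6: 254 + 455 = 709
Selection 7: 709 + 455 = 1164
Selection 8: 1164 + 455 = 1619
Selection 9: 1619 + 455 = 2074
Selection 10: 2074 + 455 = 2529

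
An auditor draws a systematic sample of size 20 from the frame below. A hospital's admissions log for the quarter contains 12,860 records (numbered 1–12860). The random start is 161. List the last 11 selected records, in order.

5948, 6591, 7234, 7877, 8520, 9163, 9806, 10449, 11092, 11735, 12378

k = N/n = 12860/20 = 643
10th selection = 161 + 9×643 = 5948
11th: 5948 + 643 = 6591
12th: 6591 + 643 = 7234
13th: 7234 + 643 = 7877
14th: 7877 + 643 = 8520
15th: 8520 + 643 = 9163
16th: 9163 + 643 = 9806
17th: 9806 + 643 = 10449
18th: 10449 + 643 = 11092
19th: 11092 + 643 = 11735
20th: 11735 + 643 = 12378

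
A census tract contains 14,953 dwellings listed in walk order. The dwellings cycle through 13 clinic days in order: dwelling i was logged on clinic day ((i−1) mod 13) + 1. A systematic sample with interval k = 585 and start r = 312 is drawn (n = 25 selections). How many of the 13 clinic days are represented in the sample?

Consecutive selections differ by k = 585, so their clinic day numbers differ by 585 mod 13 = 0.
gcd(585, 13) = 13, so the sample visits 13/13 = 1 distinct residues mod 13.
Start 312 is clinic day 13; the clinic days hit are 13.

1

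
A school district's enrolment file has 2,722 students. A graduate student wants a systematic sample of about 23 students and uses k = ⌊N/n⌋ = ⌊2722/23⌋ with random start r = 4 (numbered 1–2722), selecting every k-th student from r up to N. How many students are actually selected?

k = ⌊2722/23⌋ = 118
Achieved size = ⌊(2722 − 4)/118⌋ + 1 = ⌊2718/118⌋ + 1 = 23 + 1 = 24
(last selection: 4 + 23×118 = 2718 ≤ 2722; next would be 2836 > 2722)

24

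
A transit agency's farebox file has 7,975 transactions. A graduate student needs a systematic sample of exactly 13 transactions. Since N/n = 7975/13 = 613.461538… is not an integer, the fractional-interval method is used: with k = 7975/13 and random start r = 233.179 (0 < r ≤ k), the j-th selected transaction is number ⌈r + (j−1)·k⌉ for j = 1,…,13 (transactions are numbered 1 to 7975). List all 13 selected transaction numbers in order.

j=1: r + 0k = 233.179 → ⌈·⌉ = 234
j=2: r + 1k = 846.640538… → ⌈·⌉ = 847
j=3: r + 2k = 1460.102076… → ⌈·⌉ = 1461
j=4: r + 3k = 2073.563615… → ⌈·⌉ = 2074
j=5: r + 4k = 2687.025153… → ⌈·⌉ = 2688
j=6: r + 5k = 3300.486692… → ⌈·⌉ = 3301
j=7: r + 6k = 3913.948230… → ⌈·⌉ = 3914
j=8: r + 7k = 4527.409769… → ⌈·⌉ = 4528
j=9: r + 8k = 5140.871307… → ⌈·⌉ = 5141
j=10: r + 9k = 5754.332846… → ⌈·⌉ = 5755
j=11: r + 10k = 6367.794384… → ⌈·⌉ = 6368
j=12: r + 11k = 6981.255923… → ⌈·⌉ = 6982
j=13: r + 12k = 7594.717461… → ⌈·⌉ = 7595

234, 847, 1461, 2074, 2688, 3301, 3914, 4528, 5141, 5755, 6368, 6982, 7595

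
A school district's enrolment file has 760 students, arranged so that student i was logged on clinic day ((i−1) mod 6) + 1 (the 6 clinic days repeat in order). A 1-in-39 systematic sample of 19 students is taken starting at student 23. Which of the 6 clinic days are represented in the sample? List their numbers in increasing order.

2, 5

Consecutive selections differ by k = 39, so their clinic day numbers differ by 39 mod 6 = 3.
gcd(39, 6) = 3, so the sample visits 6/3 = 2 distinct residues mod 6.
Start 23 is clinic day 5; the clinic days hit are 2, 5.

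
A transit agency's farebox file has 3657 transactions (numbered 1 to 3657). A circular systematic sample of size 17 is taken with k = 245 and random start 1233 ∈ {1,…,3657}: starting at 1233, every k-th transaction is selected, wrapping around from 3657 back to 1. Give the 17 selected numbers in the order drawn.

1233, 1478, 1723, 1968, 2213, 2458, 2703, 2948, 3193, 3438, 26, 271, 516, 761, 1006, 1251, 1496

Selection 1: 1233
Selection 2: 1233 + 245 = 1478
Selection 3: 1478 + 245 = 1723
Selection 4: 1723 + 245 = 1968
Selection 5: 1968 + 245 = 2213
Selection 6: 2213 + 245 = 2458
Selection 7: 2458 + 245 = 2703
Selection 8: 2703 + 245 = 2948
Selection 9: 2948 + 245 = 3193
Selection 10: 3193 + 245 = 3438
Selection 11: 3438 + 245 = 3683 → 3683 − 3657 = 26
Selection 12: 26 + 245 = 271
Selection 13: 271 + 245 = 516
Selection 14: 516 + 245 = 761
Selection 15: 761 + 245 = 1006
Selection 16: 1006 + 245 = 1251
Selection 17: 1251 + 245 = 1496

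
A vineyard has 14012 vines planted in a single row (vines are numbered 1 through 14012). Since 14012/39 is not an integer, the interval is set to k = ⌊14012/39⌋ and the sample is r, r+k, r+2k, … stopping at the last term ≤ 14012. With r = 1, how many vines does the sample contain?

40

k = ⌊14012/39⌋ = 359
Achieved size = ⌊(14012 − 1)/359⌋ + 1 = ⌊14011/359⌋ + 1 = 39 + 1 = 40
(last selection: 1 + 39×359 = 14002 ≤ 14012; next would be 14361 > 14012)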